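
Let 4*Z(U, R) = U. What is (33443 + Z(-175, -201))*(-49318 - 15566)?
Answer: -2167076937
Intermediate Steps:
Z(U, R) = U/4
(33443 + Z(-175, -201))*(-49318 - 15566) = (33443 + (1/4)*(-175))*(-49318 - 15566) = (33443 - 175/4)*(-64884) = (133597/4)*(-64884) = -2167076937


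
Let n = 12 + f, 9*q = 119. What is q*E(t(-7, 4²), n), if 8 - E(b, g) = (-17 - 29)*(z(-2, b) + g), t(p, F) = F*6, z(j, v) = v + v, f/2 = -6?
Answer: 1051960/9 ≈ 1.1688e+5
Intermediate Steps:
q = 119/9 (q = (⅑)*119 = 119/9 ≈ 13.222)
f = -12 (f = 2*(-6) = -12)
z(j, v) = 2*v
t(p, F) = 6*F
n = 0 (n = 12 - 12 = 0)
E(b, g) = 8 + 46*g + 92*b (E(b, g) = 8 - (-17 - 29)*(2*b + g) = 8 - (-46)*(g + 2*b) = 8 - (-92*b - 46*g) = 8 + (46*g + 92*b) = 8 + 46*g + 92*b)
q*E(t(-7, 4²), n) = 119*(8 + 46*0 + 92*(6*4²))/9 = 119*(8 + 0 + 92*(6*16))/9 = 119*(8 + 0 + 92*96)/9 = 119*(8 + 0 + 8832)/9 = (119/9)*8840 = 1051960/9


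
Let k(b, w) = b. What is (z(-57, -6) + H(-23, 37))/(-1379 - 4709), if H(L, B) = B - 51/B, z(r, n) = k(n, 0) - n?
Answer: -659/112628 ≈ -0.0058511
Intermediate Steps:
z(r, n) = 0 (z(r, n) = n - n = 0)
(z(-57, -6) + H(-23, 37))/(-1379 - 4709) = (0 + (37 - 51/37))/(-1379 - 4709) = (0 + (37 - 51*1/37))/(-6088) = (0 + (37 - 51/37))*(-1/6088) = (0 + 1318/37)*(-1/6088) = (1318/37)*(-1/6088) = -659/112628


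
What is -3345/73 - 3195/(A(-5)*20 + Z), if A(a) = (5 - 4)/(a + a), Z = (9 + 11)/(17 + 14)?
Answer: 2363265/1022 ≈ 2312.4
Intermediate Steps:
Z = 20/31 ≈ 0.64516
A(a) = 1/(2*a)
-3345/73 - 3195/(A(-5)*20 + Z) = -3345/73 - 3195/(((½)/(-5))*20 + 20/31) = -3345*1/73 - 3195/(((½)*(-⅕))*20 + 20/31) = -3345/73 - 3195/(-⅒*20 + 20/31) = -3345/73 - 3195/(-2 + 20/31) = -3345/73 - 3195/(-42/31) = -3345/73 - 3195*(-31/42) = -3345/73 + 33015/14 = 2363265/1022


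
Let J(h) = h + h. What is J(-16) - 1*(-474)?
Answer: 442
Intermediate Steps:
J(h) = 2*h
J(-16) - 1*(-474) = 2*(-16) - 1*(-474) = -32 + 474 = 442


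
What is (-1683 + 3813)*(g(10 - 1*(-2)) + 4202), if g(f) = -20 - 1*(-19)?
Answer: 8948130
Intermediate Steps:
g(f) = -1 (g(f) = -20 + 19 = -1)
(-1683 + 3813)*(g(10 - 1*(-2)) + 4202) = (-1683 + 3813)*(-1 + 4202) = 2130*4201 = 8948130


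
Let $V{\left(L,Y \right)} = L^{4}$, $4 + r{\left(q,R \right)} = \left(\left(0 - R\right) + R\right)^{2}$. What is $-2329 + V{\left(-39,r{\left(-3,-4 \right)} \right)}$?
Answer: $2311112$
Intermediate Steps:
$r{\left(q,R \right)} = -4$ ($r{\left(q,R \right)} = -4 + \left(\left(0 - R\right) + R\right)^{2} = -4 + \left(- R + R\right)^{2} = -4 + 0^{2} = -4 + 0 = -4$)
$-2329 + V{\left(-39,r{\left(-3,-4 \right)} \right)} = -2329 + \left(-39\right)^{4} = -2329 + 2313441 = 2311112$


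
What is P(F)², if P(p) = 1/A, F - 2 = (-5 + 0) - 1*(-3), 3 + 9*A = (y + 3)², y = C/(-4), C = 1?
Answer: 20736/5329 ≈ 3.8912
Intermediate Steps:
y = -¼ (y = 1/(-4) = 1*(-¼) = -¼ ≈ -0.25000)
A = 73/144 (A = -⅓ + (-¼ + 3)²/9 = -⅓ + (11/4)²/9 = -⅓ + (⅑)*(121/16) = -⅓ + 121/144 = 73/144 ≈ 0.50694)
F = 0 (F = 2 + ((-5 + 0) - 1*(-3)) = 2 + (-5 + 3) = 2 - 2 = 0)
P(p) = 144/73 (P(p) = 1/(73/144) = 144/73)
P(F)² = (144/73)² = 20736/5329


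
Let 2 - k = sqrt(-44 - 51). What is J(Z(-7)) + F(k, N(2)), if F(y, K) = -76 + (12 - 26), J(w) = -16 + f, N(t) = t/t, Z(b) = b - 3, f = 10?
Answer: -96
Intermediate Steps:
Z(b) = -3 + b
k = 2 - I*sqrt(95) (k = 2 - sqrt(-44 - 51) = 2 - sqrt(-95) = 2 - I*sqrt(95) ≈ 2.0 - 9.7468*I)
N(t) = 1
J(w) = -6 (J(w) = -16 + 10 = -6)
F(y, K) = -90 (F(y, K) = -76 - 14 = -90)
J(Z(-7)) + F(k, N(2)) = -6 - 90 = -96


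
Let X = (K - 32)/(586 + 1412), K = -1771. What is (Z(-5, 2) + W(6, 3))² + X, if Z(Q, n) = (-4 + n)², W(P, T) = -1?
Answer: 5393/666 ≈ 8.0976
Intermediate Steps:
X = -601/666 (X = (-1771 - 32)/(586 + 1412) = -1803/1998 = -1803*1/1998 = -601/666 ≈ -0.90240)
(Z(-5, 2) + W(6, 3))² + X = ((-4 + 2)² - 1)² - 601/666 = ((-2)² - 1)² - 601/666 = (4 - 1)² - 601/666 = 3² - 601/666 = 9 - 601/666 = 5393/666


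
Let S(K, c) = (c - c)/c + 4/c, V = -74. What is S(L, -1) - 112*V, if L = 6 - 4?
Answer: 8284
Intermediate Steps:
L = 2
S(K, c) = 4/c (S(K, c) = 0/c + 4/c = 0 + 4/c = 4/c)
S(L, -1) - 112*V = 4/(-1) - 112*(-74) = 4*(-1) + 8288 = -4 + 8288 = 8284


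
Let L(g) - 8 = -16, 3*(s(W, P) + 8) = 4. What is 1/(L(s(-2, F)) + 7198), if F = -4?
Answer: 1/7190 ≈ 0.00013908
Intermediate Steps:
s(W, P) = -20/3 (s(W, P) = -8 + (⅓)*4 = -8 + 4/3 = -20/3)
L(g) = -8 (L(g) = 8 - 16 = -8)
1/(L(s(-2, F)) + 7198) = 1/(-8 + 7198) = 1/7190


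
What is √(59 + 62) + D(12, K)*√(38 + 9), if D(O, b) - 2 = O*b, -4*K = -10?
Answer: 11 + 32*√47 ≈ 230.38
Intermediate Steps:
K = 5/2 (K = -¼*(-10) = 5/2 ≈ 2.5000)
D(O, b) = 2 + O*b
√(59 + 62) + D(12, K)*√(38 + 9) = √(59 + 62) + (2 + 12*(5/2))*√(38 + 9) = √121 + (2 + 30)*√47 = 11 + 32*√47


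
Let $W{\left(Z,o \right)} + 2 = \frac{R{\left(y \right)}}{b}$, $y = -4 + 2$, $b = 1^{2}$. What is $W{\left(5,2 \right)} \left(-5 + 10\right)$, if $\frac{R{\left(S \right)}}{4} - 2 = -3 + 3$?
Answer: $30$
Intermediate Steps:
$b = 1$
$y = -2$
$R{\left(S \right)} = 8$ ($R{\left(S \right)} = 8 + 4 \left(-3 + 3\right) = 8 + 4 \cdot 0 = 8 + 0 = 8$)
$W{\left(Z,o \right)} = 6$ ($W{\left(Z,o \right)} = -2 + \frac{8}{1} = -2 + 8 \cdot 1 = -2 + 8 = 6$)
$W{\left(5,2 \right)} \left(-5 + 10\right) = 6 \left(-5 + 10\right) = 6 \cdot 5 = 30$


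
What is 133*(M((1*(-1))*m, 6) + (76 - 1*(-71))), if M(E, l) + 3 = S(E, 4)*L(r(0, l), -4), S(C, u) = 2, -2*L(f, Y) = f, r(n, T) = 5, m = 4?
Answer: 18487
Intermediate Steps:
L(f, Y) = -f/2
M(E, l) = -8 (M(E, l) = -3 + 2*(-½*5) = -3 + 2*(-5/2) = -3 - 5 = -8)
133*(M((1*(-1))*m, 6) + (76 - 1*(-71))) = 133*(-8 + (76 - 1*(-71))) = 133*(-8 + (76 + 71)) = 133*(-8 + 147) = 133*139 = 18487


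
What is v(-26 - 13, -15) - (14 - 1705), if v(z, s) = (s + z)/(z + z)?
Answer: 21992/13 ≈ 1691.7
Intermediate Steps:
v(z, s) = (s + z)/(2*z) (v(z, s) = (s + z)/((2*z)) = (s + z)*(1/(2*z)) = (s + z)/(2*z))
v(-26 - 13, -15) - (14 - 1705) = (-15 + (-26 - 13))/(2*(-26 - 13)) - (14 - 1705) = (1/2)*(-15 - 39)/(-39) - 1*(-1691) = (1/2)*(-1/39)*(-54) + 1691 = 9/13 + 1691 = 21992/13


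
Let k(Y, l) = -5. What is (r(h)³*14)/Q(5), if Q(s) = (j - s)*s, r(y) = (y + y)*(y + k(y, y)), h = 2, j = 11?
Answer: -4032/5 ≈ -806.40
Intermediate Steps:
r(y) = 2*y*(-5 + y) (r(y) = (y + y)*(y - 5) = (2*y)*(-5 + y) = 2*y*(-5 + y))
Q(s) = s*(11 - s) (Q(s) = (11 - s)*s = s*(11 - s))
(r(h)³*14)/Q(5) = ((2*2*(-5 + 2))³*14)/((5*(11 - 1*5))) = ((2*2*(-3))³*14)/((5*(11 - 5))) = ((-12)³*14)/((5*6)) = -1728*14/30 = -24192*1/30 = -4032/5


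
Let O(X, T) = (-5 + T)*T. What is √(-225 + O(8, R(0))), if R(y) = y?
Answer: 15*I ≈ 15.0*I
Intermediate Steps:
O(X, T) = T*(-5 + T)
√(-225 + O(8, R(0))) = √(-225 + 0*(-5 + 0)) = √(-225 + 0*(-5)) = √(-225 + 0) = √(-225) = 15*I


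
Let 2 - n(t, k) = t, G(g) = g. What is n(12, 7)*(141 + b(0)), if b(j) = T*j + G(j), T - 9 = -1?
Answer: -1410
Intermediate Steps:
T = 8 (T = 9 - 1 = 8)
n(t, k) = 2 - t
b(j) = 9*j (b(j) = 8*j + j = 9*j)
n(12, 7)*(141 + b(0)) = (2 - 1*12)*(141 + 9*0) = (2 - 12)*(141 + 0) = -10*141 = -1410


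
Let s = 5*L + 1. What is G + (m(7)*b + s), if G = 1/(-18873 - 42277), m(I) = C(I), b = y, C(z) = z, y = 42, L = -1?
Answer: 17733499/61150 ≈ 290.00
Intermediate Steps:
b = 42
m(I) = I
s = -4 (s = 5*(-1) + 1 = -5 + 1 = -4)
G = -1/61150 (G = 1/(-61150) = -1/61150 ≈ -1.6353e-5)
G + (m(7)*b + s) = -1/61150 + (7*42 - 4) = -1/61150 + (294 - 4) = -1/61150 + 290 = 17733499/61150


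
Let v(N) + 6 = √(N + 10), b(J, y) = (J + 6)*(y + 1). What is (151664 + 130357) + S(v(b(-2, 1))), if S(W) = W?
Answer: 282015 + 3*√2 ≈ 2.8202e+5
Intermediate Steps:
b(J, y) = (1 + y)*(6 + J) (b(J, y) = (6 + J)*(1 + y) = (1 + y)*(6 + J))
v(N) = -6 + √(10 + N) (v(N) = -6 + √(N + 10) = -6 + √(10 + N))
(151664 + 130357) + S(v(b(-2, 1))) = (151664 + 130357) + (-6 + √(10 + (6 - 2 + 6*1 - 2*1))) = 282021 + (-6 + √(10 + (6 - 2 + 6 - 2))) = 282021 + (-6 + √(10 + 8)) = 282021 + (-6 + √18) = 282021 + (-6 + 3*√2) = 282015 + 3*√2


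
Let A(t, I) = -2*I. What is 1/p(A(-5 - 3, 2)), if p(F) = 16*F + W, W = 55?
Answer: -⅑ ≈ -0.11111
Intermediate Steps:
p(F) = 55 + 16*F (p(F) = 16*F + 55 = 55 + 16*F)
1/p(A(-5 - 3, 2)) = 1/(55 + 16*(-2*2)) = 1/(55 + 16*(-4)) = 1/(55 - 64) = 1/(-9) = -⅑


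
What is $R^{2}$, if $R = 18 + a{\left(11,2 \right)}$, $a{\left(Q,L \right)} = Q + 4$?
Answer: $1089$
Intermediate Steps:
$a{\left(Q,L \right)} = 4 + Q$
$R = 33$ ($R = 18 + \left(4 + 11\right) = 18 + 15 = 33$)
$R^{2} = 33^{2} = 1089$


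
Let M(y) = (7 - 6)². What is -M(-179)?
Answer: -1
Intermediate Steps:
M(y) = 1 (M(y) = 1² = 1)
-M(-179) = -1*1 = -1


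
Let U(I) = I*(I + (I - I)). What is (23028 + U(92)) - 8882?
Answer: 22610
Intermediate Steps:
U(I) = I² (U(I) = I*(I + 0) = I*I = I²)
(23028 + U(92)) - 8882 = (23028 + 92²) - 8882 = (23028 + 8464) - 8882 = 31492 - 8882 = 22610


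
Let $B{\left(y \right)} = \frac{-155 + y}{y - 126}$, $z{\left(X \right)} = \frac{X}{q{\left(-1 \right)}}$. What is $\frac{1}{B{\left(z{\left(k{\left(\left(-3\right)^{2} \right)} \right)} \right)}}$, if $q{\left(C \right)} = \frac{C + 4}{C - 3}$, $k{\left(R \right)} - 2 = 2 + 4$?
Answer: $\frac{410}{497} \approx 0.82495$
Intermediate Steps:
$k{\left(R \right)} = 8$ ($k{\left(R \right)} = 2 + \left(2 + 4\right) = 2 + 6 = 8$)
$q{\left(C \right)} = \frac{4 + C}{-3 + C}$
$z{\left(X \right)} = - \frac{4 X}{3}$ ($z{\left(X \right)} = \frac{X}{\frac{1}{-3 - 1} \left(4 - 1\right)} = \frac{X}{\frac{1}{-4} \cdot 3} = \frac{X}{\left(- \frac{1}{4}\right) 3} = \frac{X}{- \frac{3}{4}} = X \left(- \frac{4}{3}\right) = - \frac{4 X}{3}$)
$B{\left(y \right)} = \frac{-155 + y}{-126 + y}$
$\frac{1}{B{\left(z{\left(k{\left(\left(-3\right)^{2} \right)} \right)} \right)}} = \frac{1}{\frac{1}{-126 - \frac{32}{3}} \left(-155 - \frac{32}{3}\right)} = \frac{1}{\frac{1}{- \frac{410}{3}} \left(- \frac{497}{3}\right)} = \frac{1}{\left(- \frac{3}{410}\right) \left(- \frac{497}{3}\right)} = \frac{1}{\frac{497}{410}} = \frac{410}{497}$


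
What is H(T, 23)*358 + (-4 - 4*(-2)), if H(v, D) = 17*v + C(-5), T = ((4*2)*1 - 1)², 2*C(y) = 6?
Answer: 299292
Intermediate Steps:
C(y) = 3 (C(y) = (½)*6 = 3)
T = 49 (T = (8*1 - 1)² = (8 - 1)² = 7² = 49)
H(v, D) = 3 + 17*v (H(v, D) = 17*v + 3 = 3 + 17*v)
H(T, 23)*358 + (-4 - 4*(-2)) = (3 + 17*49)*358 + (-4 - 4*(-2)) = (3 + 833)*358 + (-4 + 8) = 836*358 + 4 = 299288 + 4 = 299292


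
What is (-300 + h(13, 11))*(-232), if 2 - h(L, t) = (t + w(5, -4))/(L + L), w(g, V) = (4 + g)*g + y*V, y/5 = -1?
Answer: 907584/13 ≈ 69814.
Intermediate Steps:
y = -5 (y = 5*(-1) = -5)
w(g, V) = -5*V + g*(4 + g) (w(g, V) = (4 + g)*g - 5*V = g*(4 + g) - 5*V = -5*V + g*(4 + g))
h(L, t) = 2 - (65 + t)/(2*L) (h(L, t) = 2 - (t + (5² - 5*(-4) + 4*5))/(L + L) = 2 - (t + (25 + 20 + 20))/(2*L) = 2 - (t + 65)*1/(2*L) = 2 - (65 + t)*1/(2*L) = 2 - (65 + t)/(2*L))
(-300 + h(13, 11))*(-232) = (-300 + (½)*(-65 - 1*11 + 4*13)/13)*(-232) = (-300 + (½)*(1/13)*(-65 - 11 + 52))*(-232) = (-300 + (½)*(1/13)*(-24))*(-232) = (-300 - 12/13)*(-232) = -3912/13*(-232) = 907584/13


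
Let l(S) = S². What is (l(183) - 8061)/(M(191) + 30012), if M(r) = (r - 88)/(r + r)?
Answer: 747192/881899 ≈ 0.84725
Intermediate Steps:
M(r) = (-88 + r)/(2*r) (M(r) = (-88 + r)/((2*r)) = (-88 + r)*(1/(2*r)) = (-88 + r)/(2*r))
(l(183) - 8061)/(M(191) + 30012) = (183² - 8061)/((½)*(-88 + 191)/191 + 30012) = (33489 - 8061)/((½)*(1/191)*103 + 30012) = 25428/(103/382 + 30012) = 25428/(11464687/382) = 25428*(382/11464687) = 747192/881899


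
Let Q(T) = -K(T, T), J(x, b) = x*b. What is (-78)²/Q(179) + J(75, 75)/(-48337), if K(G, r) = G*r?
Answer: -474312933/1548765817 ≈ -0.30625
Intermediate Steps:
J(x, b) = b*x
Q(T) = -T² (Q(T) = -T*T = -T²)
(-78)²/Q(179) + J(75, 75)/(-48337) = (-78)²/((-1*179²)) + (75*75)/(-48337) = 6084/((-1*32041)) + 5625*(-1/48337) = 6084/(-32041) - 5625/48337 = 6084*(-1/32041) - 5625/48337 = -6084/32041 - 5625/48337 = -474312933/1548765817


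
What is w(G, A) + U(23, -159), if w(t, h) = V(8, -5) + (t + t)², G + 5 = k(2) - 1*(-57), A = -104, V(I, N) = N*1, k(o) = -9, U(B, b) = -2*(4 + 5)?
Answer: 7373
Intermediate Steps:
U(B, b) = -18 (U(B, b) = -2*9 = -18)
V(I, N) = N
G = 43 (G = -5 + (-9 - 1*(-57)) = -5 + (-9 + 57) = -5 + 48 = 43)
w(t, h) = -5 + 4*t² (w(t, h) = -5 + (t + t)² = -5 + (2*t)² = -5 + 4*t²)
w(G, A) + U(23, -159) = (-5 + 4*43²) - 18 = (-5 + 4*1849) - 18 = (-5 + 7396) - 18 = 7391 - 18 = 7373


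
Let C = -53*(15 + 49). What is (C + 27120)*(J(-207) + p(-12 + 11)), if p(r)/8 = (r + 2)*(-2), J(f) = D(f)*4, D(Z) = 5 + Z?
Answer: -19551872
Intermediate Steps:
C = -3392 (C = -53*64 = -3392)
J(f) = 20 + 4*f (J(f) = (5 + f)*4 = 20 + 4*f)
p(r) = -32 - 16*r (p(r) = 8*((r + 2)*(-2)) = 8*((2 + r)*(-2)) = 8*(-4 - 2*r) = -32 - 16*r)
(C + 27120)*(J(-207) + p(-12 + 11)) = (-3392 + 27120)*((20 + 4*(-207)) + (-32 - 16*(-12 + 11))) = 23728*((20 - 828) + (-32 - 16*(-1))) = 23728*(-808 + (-32 + 16)) = 23728*(-808 - 16) = 23728*(-824) = -19551872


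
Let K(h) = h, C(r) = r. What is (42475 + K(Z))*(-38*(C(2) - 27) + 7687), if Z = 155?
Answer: 368195310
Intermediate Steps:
(42475 + K(Z))*(-38*(C(2) - 27) + 7687) = (42475 + 155)*(-38*(2 - 27) + 7687) = 42630*(-38*(-25) + 7687) = 42630*(950 + 7687) = 42630*8637 = 368195310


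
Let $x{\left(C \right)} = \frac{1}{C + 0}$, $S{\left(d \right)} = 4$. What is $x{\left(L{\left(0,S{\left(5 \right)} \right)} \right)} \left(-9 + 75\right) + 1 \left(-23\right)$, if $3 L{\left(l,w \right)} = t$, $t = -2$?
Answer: $-122$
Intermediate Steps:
$L{\left(l,w \right)} = - \frac{2}{3}$ ($L{\left(l,w \right)} = \frac{1}{3} \left(-2\right) = - \frac{2}{3}$)
$x{\left(C \right)} = \frac{1}{C}$
$x{\left(L{\left(0,S{\left(5 \right)} \right)} \right)} \left(-9 + 75\right) + 1 \left(-23\right) = \frac{-9 + 75}{- \frac{2}{3}} + 1 \left(-23\right) = \left(- \frac{3}{2}\right) 66 - 23 = -99 - 23 = -122$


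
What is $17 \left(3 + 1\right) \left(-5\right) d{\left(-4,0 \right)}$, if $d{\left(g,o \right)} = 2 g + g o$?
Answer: $2720$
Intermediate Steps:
$17 \left(3 + 1\right) \left(-5\right) d{\left(-4,0 \right)} = 17 \left(3 + 1\right) \left(-5\right) \left(- 4 \left(2 + 0\right)\right) = 17 \cdot 4 \left(-5\right) \left(\left(-4\right) 2\right) = 17 \left(-20\right) \left(-8\right) = \left(-340\right) \left(-8\right) = 2720$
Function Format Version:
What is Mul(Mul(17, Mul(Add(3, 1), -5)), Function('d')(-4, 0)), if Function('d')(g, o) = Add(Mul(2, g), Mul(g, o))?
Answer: 2720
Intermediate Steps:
Mul(Mul(17, Mul(Add(3, 1), -5)), Function('d')(-4, 0)) = Mul(Mul(17, Mul(Add(3, 1), -5)), Mul(-4, Add(2, 0))) = Mul(Mul(17, Mul(4, -5)), Mul(-4, 2)) = Mul(Mul(17, -20), -8) = Mul(-340, -8) = 2720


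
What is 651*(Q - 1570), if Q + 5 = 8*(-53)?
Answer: -1301349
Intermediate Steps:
Q = -429 (Q = -5 + 8*(-53) = -5 - 424 = -429)
651*(Q - 1570) = 651*(-429 - 1570) = 651*(-1999) = -1301349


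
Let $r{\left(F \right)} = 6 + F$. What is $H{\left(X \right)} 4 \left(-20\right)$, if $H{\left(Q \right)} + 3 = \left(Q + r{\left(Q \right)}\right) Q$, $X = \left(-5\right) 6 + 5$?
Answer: $-87760$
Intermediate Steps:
$X = -25$ ($X = -30 + 5 = -25$)
$H{\left(Q \right)} = -3 + Q \left(6 + 2 Q\right)$ ($H{\left(Q \right)} = -3 + \left(Q + \left(6 + Q\right)\right) Q = -3 + \left(6 + 2 Q\right) Q = -3 + Q \left(6 + 2 Q\right)$)
$H{\left(X \right)} 4 \left(-20\right) = \left(-3 + \left(-25\right)^{2} - 25 \left(6 - 25\right)\right) 4 \left(-20\right) = \left(-3 + 625 - -475\right) 4 \left(-20\right) = \left(-3 + 625 + 475\right) 4 \left(-20\right) = 1097 \cdot 4 \left(-20\right) = 4388 \left(-20\right) = -87760$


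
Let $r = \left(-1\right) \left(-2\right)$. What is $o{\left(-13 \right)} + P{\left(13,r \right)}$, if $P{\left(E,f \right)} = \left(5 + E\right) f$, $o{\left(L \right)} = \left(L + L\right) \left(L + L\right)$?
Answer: $712$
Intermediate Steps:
$o{\left(L \right)} = 4 L^{2}$ ($o{\left(L \right)} = 2 L 2 L = 4 L^{2}$)
$r = 2$
$P{\left(E,f \right)} = f \left(5 + E\right)$
$o{\left(-13 \right)} + P{\left(13,r \right)} = 4 \left(-13\right)^{2} + 2 \left(5 + 13\right) = 4 \cdot 169 + 2 \cdot 18 = 676 + 36 = 712$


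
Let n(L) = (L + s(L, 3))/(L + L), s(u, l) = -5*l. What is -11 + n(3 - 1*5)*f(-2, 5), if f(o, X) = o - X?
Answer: -163/4 ≈ -40.750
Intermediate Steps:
n(L) = (-15 + L)/(2*L) (n(L) = (L - 5*3)/(L + L) = (L - 15)/((2*L)) = (-15 + L)*(1/(2*L)) = (-15 + L)/(2*L))
-11 + n(3 - 1*5)*f(-2, 5) = -11 + ((-15 + (3 - 1*5))/(2*(3 - 1*5)))*(-2 - 1*5) = -11 + ((-15 + (3 - 5))/(2*(3 - 5)))*(-2 - 5) = -11 + ((1/2)*(-15 - 2)/(-2))*(-7) = -11 + ((1/2)*(-1/2)*(-17))*(-7) = -11 + (17/4)*(-7) = -11 - 119/4 = -163/4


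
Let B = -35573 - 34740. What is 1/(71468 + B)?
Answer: 1/1155 ≈ 0.00086580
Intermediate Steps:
B = -70313
1/(71468 + B) = 1/(71468 - 70313) = 1/1155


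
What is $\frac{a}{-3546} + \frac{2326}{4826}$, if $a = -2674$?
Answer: $\frac{5288180}{4278249} \approx 1.2361$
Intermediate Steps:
$\frac{a}{-3546} + \frac{2326}{4826} = - \frac{2674}{-3546} + \frac{2326}{4826} = \left(-2674\right) \left(- \frac{1}{3546}\right) + 2326 \cdot \frac{1}{4826} = \frac{1337}{1773} + \frac{1163}{2413} = \frac{5288180}{4278249}$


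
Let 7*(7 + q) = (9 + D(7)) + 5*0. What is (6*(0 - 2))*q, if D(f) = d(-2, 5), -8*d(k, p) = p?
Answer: 975/14 ≈ 69.643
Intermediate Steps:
d(k, p) = -p/8
D(f) = -5/8 (D(f) = -⅛*5 = -5/8)
q = -325/56 (q = -7 + ((9 - 5/8) + 5*0)/7 = -7 + (67/8 + 0)/7 = -7 + (⅐)*(67/8) = -7 + 67/56 = -325/56 ≈ -5.8036)
(6*(0 - 2))*q = (6*(0 - 2))*(-325/56) = (6*(-2))*(-325/56) = -12*(-325/56) = 975/14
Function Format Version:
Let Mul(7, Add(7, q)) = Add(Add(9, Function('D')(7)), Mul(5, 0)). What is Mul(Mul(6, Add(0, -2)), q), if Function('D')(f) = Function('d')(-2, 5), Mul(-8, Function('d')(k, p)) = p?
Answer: Rational(975, 14) ≈ 69.643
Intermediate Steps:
Function('d')(k, p) = Mul(Rational(-1, 8), p)
Function('D')(f) = Rational(-5, 8) (Function('D')(f) = Mul(Rational(-1, 8), 5) = Rational(-5, 8))
q = Rational(-325, 56) (q = Add(-7, Mul(Rational(1, 7), Add(Add(9, Rational(-5, 8)), Mul(5, 0)))) = Add(-7, Mul(Rational(1, 7), Add(Rational(67, 8), 0))) = Add(-7, Mul(Rational(1, 7), Rational(67, 8))) = Add(-7, Rational(67, 56)) = Rational(-325, 56) ≈ -5.8036)
Mul(Mul(6, Add(0, -2)), q) = Mul(Mul(6, Add(0, -2)), Rational(-325, 56)) = Mul(Mul(6, -2), Rational(-325, 56)) = Mul(-12, Rational(-325, 56)) = Rational(975, 14)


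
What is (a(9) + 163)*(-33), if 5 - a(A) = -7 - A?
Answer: -6072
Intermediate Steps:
a(A) = 12 + A (a(A) = 5 - (-7 - A) = 5 + (7 + A) = 12 + A)
(a(9) + 163)*(-33) = ((12 + 9) + 163)*(-33) = (21 + 163)*(-33) = 184*(-33) = -6072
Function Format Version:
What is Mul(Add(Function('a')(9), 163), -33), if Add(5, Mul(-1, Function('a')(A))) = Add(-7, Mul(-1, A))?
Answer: -6072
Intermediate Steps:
Function('a')(A) = Add(12, A) (Function('a')(A) = Add(5, Mul(-1, Add(-7, Mul(-1, A)))) = Add(5, Add(7, A)) = Add(12, A))
Mul(Add(Function('a')(9), 163), -33) = Mul(Add(Add(12, 9), 163), -33) = Mul(Add(21, 163), -33) = Mul(184, -33) = -6072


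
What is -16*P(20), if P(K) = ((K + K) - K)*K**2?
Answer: -128000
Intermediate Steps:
P(K) = K**3 (P(K) = (2*K - K)*K**2 = K*K**2 = K**3)
-16*P(20) = -16*20**3 = -16*8000 = -128000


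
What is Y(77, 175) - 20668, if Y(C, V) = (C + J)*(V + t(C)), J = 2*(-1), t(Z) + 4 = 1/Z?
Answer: -603836/77 ≈ -7842.0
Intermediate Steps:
t(Z) = -4 + 1/Z
J = -2
Y(C, V) = (-2 + C)*(-4 + V + 1/C) (Y(C, V) = (C - 2)*(V + (-4 + 1/C)) = (-2 + C)*(-4 + V + 1/C))
Y(77, 175) - 20668 = (9 - 4*77 - 2*175 - 2/77 + 77*175) - 20668 = (9 - 308 - 350 - 2*1/77 + 13475) - 20668 = (9 - 308 - 350 - 2/77 + 13475) - 20668 = 987600/77 - 20668 = -603836/77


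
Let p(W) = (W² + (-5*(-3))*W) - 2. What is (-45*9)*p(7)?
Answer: -61560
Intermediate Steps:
p(W) = -2 + W² + 15*W (p(W) = (W² + 15*W) - 2 = -2 + W² + 15*W)
(-45*9)*p(7) = (-45*9)*(-2 + 7² + 15*7) = -405*(-2 + 49 + 105) = -405*152 = -61560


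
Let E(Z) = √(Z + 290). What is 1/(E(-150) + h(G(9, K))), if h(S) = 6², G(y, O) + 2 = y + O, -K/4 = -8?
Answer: 9/289 - √35/578 ≈ 0.020906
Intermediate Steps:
K = 32 (K = -4*(-8) = 32)
G(y, O) = -2 + O + y (G(y, O) = -2 + (y + O) = -2 + (O + y) = -2 + O + y)
h(S) = 36
E(Z) = √(290 + Z)
1/(E(-150) + h(G(9, K))) = 1/(√(290 - 150) + 36) = 1/(√140 + 36) = 1/(2*√35 + 36) = 1/(36 + 2*√35)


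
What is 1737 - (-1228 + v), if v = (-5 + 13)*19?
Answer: 2813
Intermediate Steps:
v = 152 (v = 8*19 = 152)
1737 - (-1228 + v) = 1737 - (-1228 + 152) = 1737 - 1*(-1076) = 1737 + 1076 = 2813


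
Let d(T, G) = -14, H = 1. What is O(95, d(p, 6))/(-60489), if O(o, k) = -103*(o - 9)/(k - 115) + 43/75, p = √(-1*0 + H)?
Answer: -577/504075 ≈ -0.0011447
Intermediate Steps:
p = 1 (p = √(-1*0 + 1) = √(0 + 1) = √1 = 1)
O(o, k) = 43/75 - 103*(-9 + o)/(-115 + k) (O(o, k) = -103*(-9 + o)/(-115 + k) + 43*(1/75) = -103*(-9 + o)/(-115 + k) + 43/75 = 43/75 - 103*(-9 + o)/(-115 + k))
O(95, d(p, 6))/(-60489) = ((64580 - 7725*95 + 43*(-14))/(75*(-115 - 14)))/(-60489) = ((1/75)*(64580 - 733875 - 602)/(-129))*(-1/60489) = ((1/75)*(-1/129)*(-669897))*(-1/60489) = (1731/25)*(-1/60489) = -577/504075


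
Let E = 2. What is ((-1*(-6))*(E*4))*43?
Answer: 2064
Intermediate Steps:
((-1*(-6))*(E*4))*43 = ((-1*(-6))*(2*4))*43 = (6*8)*43 = 48*43 = 2064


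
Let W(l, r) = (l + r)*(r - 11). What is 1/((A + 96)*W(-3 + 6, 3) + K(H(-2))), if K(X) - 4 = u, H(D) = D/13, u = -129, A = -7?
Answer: -1/4397 ≈ -0.00022743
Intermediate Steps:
W(l, r) = (-11 + r)*(l + r) (W(l, r) = (l + r)*(-11 + r) = (-11 + r)*(l + r))
H(D) = D/13 (H(D) = D*(1/13) = D/13)
K(X) = -125 (K(X) = 4 - 129 = -125)
1/((A + 96)*W(-3 + 6, 3) + K(H(-2))) = 1/((-7 + 96)*(3² - 11*(-3 + 6) - 11*3 + (-3 + 6)*3) - 125) = 1/(89*(9 - 11*3 - 33 + 3*3) - 125) = 1/(89*(9 - 33 - 33 + 9) - 125) = 1/(89*(-48) - 125) = 1/(-4272 - 125) = 1/(-4397) = -1/4397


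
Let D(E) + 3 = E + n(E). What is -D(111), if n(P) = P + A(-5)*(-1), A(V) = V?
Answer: -224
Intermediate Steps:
n(P) = 5 + P (n(P) = P - 5*(-1) = P + 5 = 5 + P)
D(E) = 2 + 2*E (D(E) = -3 + (E + (5 + E)) = -3 + (5 + 2*E) = 2 + 2*E)
-D(111) = -(2 + 2*111) = -(2 + 222) = -1*224 = -224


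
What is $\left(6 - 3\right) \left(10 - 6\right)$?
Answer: $12$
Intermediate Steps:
$\left(6 - 3\right) \left(10 - 6\right) = 3 \cdot 4 = 12$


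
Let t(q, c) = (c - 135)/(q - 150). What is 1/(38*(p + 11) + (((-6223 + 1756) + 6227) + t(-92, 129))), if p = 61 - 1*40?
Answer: 121/360099 ≈ 0.00033602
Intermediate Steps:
t(q, c) = (-135 + c)/(-150 + q)
p = 21 (p = 61 - 40 = 21)
1/(38*(p + 11) + (((-6223 + 1756) + 6227) + t(-92, 129))) = 1/(38*(21 + 11) + (((-6223 + 1756) + 6227) + (-135 + 129)/(-150 - 92))) = 1/(38*32 + ((-4467 + 6227) - 6/(-242))) = 1/(1216 + (1760 - 1/242*(-6))) = 1/(1216 + (1760 + 3/121)) = 1/(1216 + 212963/121) = 1/(360099/121) = 121/360099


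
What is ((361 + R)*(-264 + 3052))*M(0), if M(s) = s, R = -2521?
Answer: 0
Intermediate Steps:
((361 + R)*(-264 + 3052))*M(0) = ((361 - 2521)*(-264 + 3052))*0 = -2160*2788*0 = -6022080*0 = 0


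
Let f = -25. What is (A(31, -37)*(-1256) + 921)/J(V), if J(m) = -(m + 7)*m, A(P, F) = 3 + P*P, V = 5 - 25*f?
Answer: 1209863/401310 ≈ 3.0148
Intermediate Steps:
V = 630 (V = 5 - 25*(-25) = 5 + 625 = 630)
A(P, F) = 3 + P**2
J(m) = -m*(7 + m) (J(m) = -(7 + m)*m = -m*(7 + m))
(A(31, -37)*(-1256) + 921)/J(V) = ((3 + 31**2)*(-1256) + 921)/((-1*630*(7 + 630))) = ((3 + 961)*(-1256) + 921)/((-1*630*637)) = (964*(-1256) + 921)/(-401310) = (-1210784 + 921)*(-1/401310) = -1209863*(-1/401310) = 1209863/401310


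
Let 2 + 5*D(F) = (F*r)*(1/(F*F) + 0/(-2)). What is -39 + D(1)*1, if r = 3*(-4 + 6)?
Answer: -191/5 ≈ -38.200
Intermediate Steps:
r = 6 (r = 3*2 = 6)
D(F) = -⅖ + 6/(5*F) (D(F) = -⅖ + ((F*6)*(1/(F*F) + 0/(-2)))/5 = -⅖ + ((6*F)*(F⁻² + 0*(-½)))/5 = -⅖ + ((6*F)*(F⁻² + 0))/5 = -⅖ + ((6*F)/F²)/5 = -⅖ + (6/F)/5 = -⅖ + 6/(5*F))
-39 + D(1)*1 = -39 + ((⅖)*(3 - 1*1)/1)*1 = -39 + ((⅖)*1*(3 - 1))*1 = -39 + ((⅖)*1*2)*1 = -39 + (⅘)*1 = -39 + ⅘ = -191/5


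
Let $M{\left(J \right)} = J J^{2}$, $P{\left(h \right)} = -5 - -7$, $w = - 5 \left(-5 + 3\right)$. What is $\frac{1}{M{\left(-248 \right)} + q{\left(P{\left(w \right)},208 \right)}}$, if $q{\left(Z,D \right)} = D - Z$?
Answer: $- \frac{1}{15252786} \approx -6.5562 \cdot 10^{-8}$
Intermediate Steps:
$w = 10$ ($w = \left(-5\right) \left(-2\right) = 10$)
$P{\left(h \right)} = 2$ ($P{\left(h \right)} = -5 + 7 = 2$)
$M{\left(J \right)} = J^{3}$
$\frac{1}{M{\left(-248 \right)} + q{\left(P{\left(w \right)},208 \right)}} = \frac{1}{\left(-248\right)^{3} + \left(208 - 2\right)} = \frac{1}{-15252992 + \left(208 - 2\right)} = \frac{1}{-15252992 + 206} = \frac{1}{-15252786} = - \frac{1}{15252786}$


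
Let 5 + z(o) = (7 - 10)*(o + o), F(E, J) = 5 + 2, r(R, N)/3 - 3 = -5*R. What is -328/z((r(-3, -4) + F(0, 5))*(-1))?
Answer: -328/361 ≈ -0.90859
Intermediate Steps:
r(R, N) = 9 - 15*R (r(R, N) = 9 + 3*(-5*R) = 9 - 15*R)
F(E, J) = 7
z(o) = -5 - 6*o (z(o) = -5 + (7 - 10)*(o + o) = -5 - 6*o)
-328/z((r(-3, -4) + F(0, 5))*(-1)) = -328/(-5 - 6*((9 - 15*(-3)) + 7)*(-1)) = -328/(-5 - 6*((9 + 45) + 7)*(-1)) = -328/(-5 - 6*(54 + 7)*(-1)) = -328/(-5 - 366*(-1)) = -328/(-5 - 6*(-61)) = -328/(-5 + 366) = -328/361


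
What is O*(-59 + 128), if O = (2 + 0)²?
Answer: 276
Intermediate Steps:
O = 4 (O = 2² = 4)
O*(-59 + 128) = 4*(-59 + 128) = 4*69 = 276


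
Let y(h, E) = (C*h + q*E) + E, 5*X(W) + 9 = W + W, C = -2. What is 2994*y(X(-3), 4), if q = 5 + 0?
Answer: 89820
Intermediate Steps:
X(W) = -9/5 + 2*W/5 (X(W) = -9/5 + (W + W)/5 = -9/5 + (2*W)/5 = -9/5 + 2*W/5)
q = 5
y(h, E) = -2*h + 6*E (y(h, E) = (-2*h + 5*E) + E = -2*h + 6*E)
2994*y(X(-3), 4) = 2994*(-2*(-9/5 + (⅖)*(-3)) + 6*4) = 2994*(-2*(-9/5 - 6/5) + 24) = 2994*(-2*(-3) + 24) = 2994*(6 + 24) = 2994*30 = 89820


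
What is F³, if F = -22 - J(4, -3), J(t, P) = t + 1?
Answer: -19683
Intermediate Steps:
J(t, P) = 1 + t
F = -27 (F = -22 - (1 + 4) = -22 - 1*5 = -22 - 5 = -27)
F³ = (-27)³ = -19683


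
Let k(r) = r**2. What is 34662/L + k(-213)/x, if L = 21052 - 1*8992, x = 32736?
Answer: 46717927/10966560 ≈ 4.2600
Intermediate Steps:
L = 12060 (L = 21052 - 8992 = 12060)
34662/L + k(-213)/x = 34662/12060 + (-213)**2/32736 = 34662*(1/12060) + 45369*(1/32736) = 5777/2010 + 15123/10912 = 46717927/10966560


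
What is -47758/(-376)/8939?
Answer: 23879/1680532 ≈ 0.014209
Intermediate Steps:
-47758/(-376)/8939 = -47758*(-1/376)*(1/8939) = (23879/188)*(1/8939) = 23879/1680532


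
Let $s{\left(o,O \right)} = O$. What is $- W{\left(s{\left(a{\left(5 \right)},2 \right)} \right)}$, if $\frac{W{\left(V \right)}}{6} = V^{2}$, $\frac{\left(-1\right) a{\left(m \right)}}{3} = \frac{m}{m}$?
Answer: $-24$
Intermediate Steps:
$a{\left(m \right)} = -3$ ($a{\left(m \right)} = - 3 \frac{m}{m} = \left(-3\right) 1 = -3$)
$W{\left(V \right)} = 6 V^{2}$
$- W{\left(s{\left(a{\left(5 \right)},2 \right)} \right)} = - 6 \cdot 2^{2} = - 6 \cdot 4 = \left(-1\right) 24 = -24$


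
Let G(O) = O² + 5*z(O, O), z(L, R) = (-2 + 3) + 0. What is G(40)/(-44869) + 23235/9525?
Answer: 68482906/28491815 ≈ 2.4036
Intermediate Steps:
z(L, R) = 1 (z(L, R) = 1 + 0 = 1)
G(O) = 5 + O² (G(O) = O² + 5*1 = O² + 5 = 5 + O²)
G(40)/(-44869) + 23235/9525 = (5 + 40²)/(-44869) + 23235/9525 = (5 + 1600)*(-1/44869) + 23235*(1/9525) = 1605*(-1/44869) + 1549/635 = -1605/44869 + 1549/635 = 68482906/28491815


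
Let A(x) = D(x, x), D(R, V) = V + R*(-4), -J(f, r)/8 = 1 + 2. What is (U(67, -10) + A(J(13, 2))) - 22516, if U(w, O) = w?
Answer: -22377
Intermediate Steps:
J(f, r) = -24 (J(f, r) = -8*(1 + 2) = -8*3 = -24)
D(R, V) = V - 4*R
A(x) = -3*x (A(x) = x - 4*x = -3*x)
(U(67, -10) + A(J(13, 2))) - 22516 = (67 - 3*(-24)) - 22516 = (67 + 72) - 22516 = 139 - 22516 = -22377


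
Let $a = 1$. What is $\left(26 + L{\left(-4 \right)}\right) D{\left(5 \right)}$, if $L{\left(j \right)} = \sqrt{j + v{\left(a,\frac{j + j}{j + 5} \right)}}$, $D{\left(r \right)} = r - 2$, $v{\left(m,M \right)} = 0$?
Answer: $78 + 6 i \approx 78.0 + 6.0 i$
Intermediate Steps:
$D{\left(r \right)} = -2 + r$ ($D{\left(r \right)} = r - 2 = -2 + r$)
$L{\left(j \right)} = \sqrt{j}$ ($L{\left(j \right)} = \sqrt{j + 0} = \sqrt{j}$)
$\left(26 + L{\left(-4 \right)}\right) D{\left(5 \right)} = \left(26 + \sqrt{-4}\right) \left(-2 + 5\right) = \left(26 + 2 i\right) 3 = 78 + 6 i$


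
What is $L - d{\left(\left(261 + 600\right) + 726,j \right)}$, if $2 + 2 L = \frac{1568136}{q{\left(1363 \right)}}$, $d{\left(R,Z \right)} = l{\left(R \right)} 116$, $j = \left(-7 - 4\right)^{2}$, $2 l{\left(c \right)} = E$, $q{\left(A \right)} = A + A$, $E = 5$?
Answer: $- \frac{4599}{1363} \approx -3.3742$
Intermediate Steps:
$q{\left(A \right)} = 2 A$
$l{\left(c \right)} = \frac{5}{2}$ ($l{\left(c \right)} = \frac{1}{2} \cdot 5 = \frac{5}{2}$)
$j = 121$ ($j = \left(-11\right)^{2} = 121$)
$d{\left(R,Z \right)} = 290$ ($d{\left(R,Z \right)} = \frac{5}{2} \cdot 116 = 290$)
$L = \frac{390671}{1363}$ ($L = -1 + \frac{1568136 \frac{1}{2 \cdot 1363}}{2} = -1 + \frac{1568136 \cdot \frac{1}{2726}}{2} = -1 + \frac{1}{2} \cdot \frac{784068}{1363} = -1 + \frac{392034}{1363} = \frac{390671}{1363} \approx 286.63$)
$L - d{\left(\left(261 + 600\right) + 726,j \right)} = \frac{390671}{1363} - 290 = - \frac{4599}{1363}$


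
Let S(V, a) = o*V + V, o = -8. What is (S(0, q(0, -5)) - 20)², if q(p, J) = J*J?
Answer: 400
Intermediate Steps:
q(p, J) = J²
S(V, a) = -7*V (S(V, a) = -8*V + V = -7*V)
(S(0, q(0, -5)) - 20)² = (-7*0 - 20)² = (0 - 20)² = (-20)² = 400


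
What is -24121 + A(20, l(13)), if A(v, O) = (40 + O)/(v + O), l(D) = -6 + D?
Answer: -651220/27 ≈ -24119.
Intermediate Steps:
A(v, O) = (40 + O)/(O + v)
-24121 + A(20, l(13)) = -24121 + (40 + (-6 + 13))/((-6 + 13) + 20) = -24121 + (40 + 7)/(7 + 20) = -24121 + 47/27 = -651220/27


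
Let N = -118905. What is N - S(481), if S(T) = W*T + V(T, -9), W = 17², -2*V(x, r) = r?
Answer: -515837/2 ≈ -2.5792e+5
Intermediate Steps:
V(x, r) = -r/2
W = 289
S(T) = 9/2 + 289*T (S(T) = 289*T - ½*(-9) = 289*T + 9/2 = 9/2 + 289*T)
N - S(481) = -118905 - (9/2 + 289*481) = -118905 - (9/2 + 139009) = -118905 - 1*278027/2 = -118905 - 278027/2 = -515837/2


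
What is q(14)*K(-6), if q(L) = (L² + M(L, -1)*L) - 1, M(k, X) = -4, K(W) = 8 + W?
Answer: 278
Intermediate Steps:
q(L) = -1 + L² - 4*L (q(L) = (L² - 4*L) - 1 = -1 + L² - 4*L)
q(14)*K(-6) = (-1 + 14² - 4*14)*(8 - 6) = (-1 + 196 - 56)*2 = 139*2 = 278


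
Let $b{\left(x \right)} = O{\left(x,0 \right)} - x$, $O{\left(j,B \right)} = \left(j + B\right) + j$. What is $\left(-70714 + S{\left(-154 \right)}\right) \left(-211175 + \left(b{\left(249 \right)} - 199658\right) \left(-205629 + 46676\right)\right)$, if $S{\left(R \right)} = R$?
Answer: $-2246263848658536$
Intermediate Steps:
$O{\left(j,B \right)} = B + 2 j$ ($O{\left(j,B \right)} = \left(B + j\right) + j = B + 2 j$)
$b{\left(x \right)} = x$ ($b{\left(x \right)} = \left(0 + 2 x\right) - x = 2 x - x = x$)
$\left(-70714 + S{\left(-154 \right)}\right) \left(-211175 + \left(b{\left(249 \right)} - 199658\right) \left(-205629 + 46676\right)\right) = \left(-70714 - 154\right) \left(-211175 + \left(249 - 199658\right) \left(-205629 + 46676\right)\right) = - 70868 \left(-211175 - -31696658777\right) = - 70868 \left(-211175 + 31696658777\right) = \left(-70868\right) 31696447602 = -2246263848658536$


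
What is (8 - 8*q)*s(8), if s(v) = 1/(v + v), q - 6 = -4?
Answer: -½ ≈ -0.50000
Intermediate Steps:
q = 2 (q = 6 - 4 = 2)
s(v) = 1/(2*v)
(8 - 8*q)*s(8) = (8 - 8*2)*((½)/8) = (8 - 16)*((½)*(⅛)) = -8*1/16 = -½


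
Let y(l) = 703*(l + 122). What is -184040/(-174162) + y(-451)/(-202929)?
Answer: 4312692203/1963473361 ≈ 2.1965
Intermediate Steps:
y(l) = 85766 + 703*l (y(l) = 703*(122 + l) = 85766 + 703*l)
-184040/(-174162) + y(-451)/(-202929) = -184040/(-174162) + (85766 + 703*(-451))/(-202929) = -184040*(-1/174162) + (85766 - 317053)*(-1/202929) = 92020/87081 - 231287*(-1/202929) = 92020/87081 + 231287/202929 = 4312692203/1963473361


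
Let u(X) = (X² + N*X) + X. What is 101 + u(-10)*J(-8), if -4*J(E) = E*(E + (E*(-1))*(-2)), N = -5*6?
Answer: -18619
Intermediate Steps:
N = -30
J(E) = -3*E²/4 (J(E) = -E*(E + (E*(-1))*(-2))/4 = -E*(E - E*(-2))/4 = -E*(E + 2*E)/4 = -E*3*E/4 = -3*E²/4)
u(X) = X² - 29*X (u(X) = (X² - 30*X) + X = X² - 29*X)
101 + u(-10)*J(-8) = 101 + (-10*(-29 - 10))*(-¾*(-8)²) = 101 + (-10*(-39))*(-¾*64) = 101 + 390*(-48) = 101 - 18720 = -18619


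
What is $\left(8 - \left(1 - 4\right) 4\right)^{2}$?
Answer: $400$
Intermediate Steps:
$\left(8 - \left(1 - 4\right) 4\right)^{2} = \left(8 - \left(-3\right) 4\right)^{2} = \left(8 - -12\right)^{2} = \left(8 + 12\right)^{2} = 20^{2} = 400$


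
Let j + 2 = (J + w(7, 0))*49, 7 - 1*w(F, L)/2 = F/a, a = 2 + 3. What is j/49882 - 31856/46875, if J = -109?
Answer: -1813769117/2338218750 ≈ -0.77571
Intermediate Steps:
a = 5
w(F, L) = 14 - 2*F/5
j = -23971/5 (j = -2 + (-109 + (14 - ⅖*7))*49 = -2 + (-109 + (14 - 14/5))*49 = -2 + (-109 + 56/5)*49 = -2 - 489/5*49 = -2 - 23961/5 = -23971/5 ≈ -4794.2)
j/49882 - 31856/46875 = -23971/5/49882 - 31856/46875 = -23971/5*1/49882 - 31856*1/46875 = -23971/249410 - 31856/46875 = -1813769117/2338218750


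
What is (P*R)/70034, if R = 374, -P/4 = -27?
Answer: 20196/35017 ≈ 0.57675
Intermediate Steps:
P = 108 (P = -4*(-27) = 108)
(P*R)/70034 = (108*374)/70034 = 40392*(1/70034) = 20196/35017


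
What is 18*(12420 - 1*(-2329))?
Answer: 265482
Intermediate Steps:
18*(12420 - 1*(-2329)) = 18*(12420 + 2329) = 18*14749 = 265482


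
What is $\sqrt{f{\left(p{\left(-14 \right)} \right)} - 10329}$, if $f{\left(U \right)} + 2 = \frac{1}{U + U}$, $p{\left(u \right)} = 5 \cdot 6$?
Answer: $\frac{i \sqrt{9297885}}{30} \approx 101.64 i$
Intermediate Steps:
$p{\left(u \right)} = 30$
$f{\left(U \right)} = -2 + \frac{1}{2 U}$ ($f{\left(U \right)} = -2 + \frac{1}{U + U} = -2 + \frac{1}{2 U}$)
$\sqrt{f{\left(p{\left(-14 \right)} \right)} - 10329} = \sqrt{\left(-2 + \frac{1}{2 \cdot 30}\right) - 10329} = \sqrt{\left(-2 + \frac{1}{2} \cdot \frac{1}{30}\right) - 10329} = \sqrt{\left(-2 + \frac{1}{60}\right) - 10329} = \sqrt{- \frac{119}{60} - 10329} = \sqrt{- \frac{619859}{60}} = \frac{i \sqrt{9297885}}{30}$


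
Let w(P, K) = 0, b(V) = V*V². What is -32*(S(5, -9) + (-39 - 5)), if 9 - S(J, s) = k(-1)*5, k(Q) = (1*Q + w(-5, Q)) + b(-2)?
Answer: -320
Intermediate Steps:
b(V) = V³
k(Q) = -8 + Q (k(Q) = (1*Q + 0) + (-2)³ = (Q + 0) - 8 = Q - 8 = -8 + Q)
S(J, s) = 54 (S(J, s) = 9 - (-8 - 1)*5 = 9 - (-9)*5 = 9 - 1*(-45) = 9 + 45 = 54)
-32*(S(5, -9) + (-39 - 5)) = -32*(54 + (-39 - 5)) = -32*(54 - 44) = -32*10 = -320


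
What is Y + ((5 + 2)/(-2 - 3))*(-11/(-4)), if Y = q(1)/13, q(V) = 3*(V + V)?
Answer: -881/260 ≈ -3.3885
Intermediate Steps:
q(V) = 6*V (q(V) = 3*(2*V) = 6*V)
Y = 6/13 (Y = (6*1)/13 = 6*(1/13) = 6/13 ≈ 0.46154)
Y + ((5 + 2)/(-2 - 3))*(-11/(-4)) = 6/13 + ((5 + 2)/(-2 - 3))*(-11/(-4)) = 6/13 + (7/(-5))*(-11*(-¼)) = 6/13 + (7*(-⅕))*(11/4) = 6/13 - 7/5*11/4 = 6/13 - 77/20 = -881/260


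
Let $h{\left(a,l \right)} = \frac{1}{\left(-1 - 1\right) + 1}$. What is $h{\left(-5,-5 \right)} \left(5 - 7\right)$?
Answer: $2$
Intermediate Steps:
$h{\left(a,l \right)} = -1$ ($h{\left(a,l \right)} = \frac{1}{\left(-1 - 1\right) + 1} = \frac{1}{-2 + 1} = \frac{1}{-1} = -1$)
$h{\left(-5,-5 \right)} \left(5 - 7\right) = - (5 - 7) = \left(-1\right) \left(-2\right) = 2$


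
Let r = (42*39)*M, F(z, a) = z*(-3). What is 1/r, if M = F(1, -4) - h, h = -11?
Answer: 1/13104 ≈ 7.6313e-5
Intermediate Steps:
F(z, a) = -3*z
M = 8 (M = -3*1 - 1*(-11) = -3 + 11 = 8)
r = 13104 (r = (42*39)*8 = 1638*8 = 13104)
1/r = 1/13104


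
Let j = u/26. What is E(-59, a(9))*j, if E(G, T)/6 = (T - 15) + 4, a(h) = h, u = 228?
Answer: -1368/13 ≈ -105.23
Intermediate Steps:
j = 114/13 (j = 228/26 = 228*(1/26) = 114/13 ≈ 8.7692)
E(G, T) = -66 + 6*T (E(G, T) = 6*((T - 15) + 4) = 6*((-15 + T) + 4) = 6*(-11 + T) = -66 + 6*T)
E(-59, a(9))*j = (-66 + 6*9)*(114/13) = (-66 + 54)*(114/13) = -12*114/13 = -1368/13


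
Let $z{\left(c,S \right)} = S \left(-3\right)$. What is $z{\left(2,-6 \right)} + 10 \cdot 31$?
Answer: $328$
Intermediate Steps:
$z{\left(c,S \right)} = - 3 S$
$z{\left(2,-6 \right)} + 10 \cdot 31 = \left(-3\right) \left(-6\right) + 10 \cdot 31 = 18 + 310 = 328$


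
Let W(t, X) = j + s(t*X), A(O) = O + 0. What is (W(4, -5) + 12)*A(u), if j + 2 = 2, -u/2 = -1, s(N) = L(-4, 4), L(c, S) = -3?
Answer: 18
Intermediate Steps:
s(N) = -3
u = 2 (u = -2*(-1) = 2)
j = 0 (j = -2 + 2 = 0)
A(O) = O
W(t, X) = -3 (W(t, X) = 0 - 3 = -3)
(W(4, -5) + 12)*A(u) = (-3 + 12)*2 = 9*2 = 18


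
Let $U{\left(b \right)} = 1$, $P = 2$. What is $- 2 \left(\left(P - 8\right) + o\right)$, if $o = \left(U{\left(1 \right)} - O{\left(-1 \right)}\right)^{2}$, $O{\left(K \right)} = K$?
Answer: $4$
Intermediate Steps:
$o = 4$ ($o = \left(1 - -1\right)^{2} = \left(1 + 1\right)^{2} = 2^{2} = 4$)
$- 2 \left(\left(P - 8\right) + o\right) = - 2 \left(\left(2 - 8\right) + 4\right) = - 2 \left(-6 + 4\right) = \left(-2\right) \left(-2\right) = 4$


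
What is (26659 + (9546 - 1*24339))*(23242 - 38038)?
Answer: -175569336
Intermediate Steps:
(26659 + (9546 - 1*24339))*(23242 - 38038) = (26659 + (9546 - 24339))*(-14796) = (26659 - 14793)*(-14796) = 11866*(-14796) = -175569336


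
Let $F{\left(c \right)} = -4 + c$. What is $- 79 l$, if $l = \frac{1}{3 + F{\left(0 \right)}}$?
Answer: $79$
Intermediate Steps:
$l = -1$ ($l = \frac{1}{3 + \left(-4 + 0\right)} = \frac{1}{3 - 4} = \frac{1}{-1} = -1$)
$- 79 l = \left(-79\right) \left(-1\right) = 79$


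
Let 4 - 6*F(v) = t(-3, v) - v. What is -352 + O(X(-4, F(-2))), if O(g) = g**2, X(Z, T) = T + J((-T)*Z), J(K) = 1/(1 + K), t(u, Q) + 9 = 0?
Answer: -7834151/22500 ≈ -348.18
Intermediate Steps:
t(u, Q) = -9 (t(u, Q) = -9 + 0 = -9)
F(v) = 13/6 + v/6 (F(v) = 2/3 - (-9 - v)/6 = 2/3 + (3/2 + v/6) = 13/6 + v/6)
X(Z, T) = T + 1/(1 - T*Z) (X(Z, T) = T + 1/(1 + (-T)*Z) = T + 1/(1 - T*Z))
-352 + O(X(-4, F(-2))) = -352 + ((13/6 + (1/6)*(-2)) - 1/(-1 + (13/6 + (1/6)*(-2))*(-4)))**2 = -352 + ((13/6 - 1/3) - 1/(-1 + (13/6 - 1/3)*(-4)))**2 = -352 + (11/6 - 1/(-1 + (11/6)*(-4)))**2 = -352 + (11/6 - 1/(-1 - 22/3))**2 = -352 + (11/6 - 1/(-25/3))**2 = -352 + (11/6 - 1*(-3/25))**2 = -352 + (11/6 + 3/25)**2 = -352 + (293/150)**2 = -352 + 85849/22500 = -7834151/22500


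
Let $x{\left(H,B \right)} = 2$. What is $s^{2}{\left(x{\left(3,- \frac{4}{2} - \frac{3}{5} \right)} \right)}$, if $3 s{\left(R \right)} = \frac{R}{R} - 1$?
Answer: $0$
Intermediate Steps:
$s{\left(R \right)} = 0$ ($s{\left(R \right)} = \frac{\frac{R}{R} - 1}{3} = \frac{1 - 1}{3} = \frac{1}{3} \cdot 0 = 0$)
$s^{2}{\left(x{\left(3,- \frac{4}{2} - \frac{3}{5} \right)} \right)} = 0^{2} = 0$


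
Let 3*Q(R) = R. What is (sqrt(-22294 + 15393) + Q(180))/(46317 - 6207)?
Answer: 2/1337 + I*sqrt(6901)/40110 ≈ 0.0014959 + 0.0020711*I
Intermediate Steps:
Q(R) = R/3
(sqrt(-22294 + 15393) + Q(180))/(46317 - 6207) = (sqrt(-22294 + 15393) + (1/3)*180)/(46317 - 6207) = (sqrt(-6901) + 60)/40110 = (I*sqrt(6901) + 60)*(1/40110) = (60 + I*sqrt(6901))*(1/40110) = 2/1337 + I*sqrt(6901)/40110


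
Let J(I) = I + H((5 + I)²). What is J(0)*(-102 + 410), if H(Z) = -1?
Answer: -308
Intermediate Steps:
J(I) = -1 + I (J(I) = I - 1 = -1 + I)
J(0)*(-102 + 410) = (-1 + 0)*(-102 + 410) = -1*308 = -308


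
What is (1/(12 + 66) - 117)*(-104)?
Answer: 36500/3 ≈ 12167.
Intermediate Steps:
(1/(12 + 66) - 117)*(-104) = (1/78 - 117)*(-104) = -9125/78*(-104) = 36500/3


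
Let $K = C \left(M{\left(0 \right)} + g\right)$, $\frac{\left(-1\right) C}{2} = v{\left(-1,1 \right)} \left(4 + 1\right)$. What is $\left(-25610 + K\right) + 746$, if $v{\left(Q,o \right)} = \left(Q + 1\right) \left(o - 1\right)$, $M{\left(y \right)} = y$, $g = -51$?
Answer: $-24864$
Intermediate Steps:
$v{\left(Q,o \right)} = \left(1 + Q\right) \left(-1 + o\right)$
$C = 0$ ($C = - 2 \left(-1 + 1 - -1 - 1\right) \left(4 + 1\right) = - 2 \left(-1 + 1 + 1 - 1\right) 5 = - 2 \cdot 0 \cdot 5 = \left(-2\right) 0 = 0$)
$K = 0$ ($K = 0 \left(0 - 51\right) = 0 \left(-51\right) = 0$)
$\left(-25610 + K\right) + 746 = \left(-25610 + 0\right) + 746 = -25610 + 746 = -24864$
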